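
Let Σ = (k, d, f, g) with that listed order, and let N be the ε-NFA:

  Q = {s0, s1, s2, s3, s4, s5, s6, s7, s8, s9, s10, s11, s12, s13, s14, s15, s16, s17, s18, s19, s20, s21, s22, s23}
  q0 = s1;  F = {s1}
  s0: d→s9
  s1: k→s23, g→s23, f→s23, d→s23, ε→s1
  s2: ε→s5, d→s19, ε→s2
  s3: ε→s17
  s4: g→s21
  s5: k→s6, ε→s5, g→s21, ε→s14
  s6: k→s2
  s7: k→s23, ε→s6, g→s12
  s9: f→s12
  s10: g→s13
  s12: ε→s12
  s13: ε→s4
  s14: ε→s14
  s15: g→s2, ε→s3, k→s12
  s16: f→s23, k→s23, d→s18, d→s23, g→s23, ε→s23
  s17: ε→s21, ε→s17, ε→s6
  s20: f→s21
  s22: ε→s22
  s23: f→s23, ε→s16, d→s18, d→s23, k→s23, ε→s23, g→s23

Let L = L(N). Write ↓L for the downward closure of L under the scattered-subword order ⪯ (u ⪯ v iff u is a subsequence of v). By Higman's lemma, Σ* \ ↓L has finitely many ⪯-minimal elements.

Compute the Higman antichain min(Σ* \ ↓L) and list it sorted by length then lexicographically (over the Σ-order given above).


|Q|=24, |F|=1, |δ|=45 (18 ε).
min D↑ (2 st, q0=0, F={1}): 0:k→1,d→1,f→1,g→1 1:k→1,d→1,f→1,g→1 (ε-aug+det+¬).
'k': run [4, 3] end={s16,s18,s23} ∉↓L; 1/1 deletions ∈↓L.
'd': N↓-sim [4, 3] end={s16,s18,s23} — reject; 1/1 deletions ∈↓L.
'f': N↓-sim [4, 3] end={s16,s18,s23} — reject; 1/1 deletions ∈↓L.
'g': N↓-sim [4, 3] end={s16,s18,s23} — reject; 1/1 single-dels accept.
4 obstructions.

A = [k, d, f, g].


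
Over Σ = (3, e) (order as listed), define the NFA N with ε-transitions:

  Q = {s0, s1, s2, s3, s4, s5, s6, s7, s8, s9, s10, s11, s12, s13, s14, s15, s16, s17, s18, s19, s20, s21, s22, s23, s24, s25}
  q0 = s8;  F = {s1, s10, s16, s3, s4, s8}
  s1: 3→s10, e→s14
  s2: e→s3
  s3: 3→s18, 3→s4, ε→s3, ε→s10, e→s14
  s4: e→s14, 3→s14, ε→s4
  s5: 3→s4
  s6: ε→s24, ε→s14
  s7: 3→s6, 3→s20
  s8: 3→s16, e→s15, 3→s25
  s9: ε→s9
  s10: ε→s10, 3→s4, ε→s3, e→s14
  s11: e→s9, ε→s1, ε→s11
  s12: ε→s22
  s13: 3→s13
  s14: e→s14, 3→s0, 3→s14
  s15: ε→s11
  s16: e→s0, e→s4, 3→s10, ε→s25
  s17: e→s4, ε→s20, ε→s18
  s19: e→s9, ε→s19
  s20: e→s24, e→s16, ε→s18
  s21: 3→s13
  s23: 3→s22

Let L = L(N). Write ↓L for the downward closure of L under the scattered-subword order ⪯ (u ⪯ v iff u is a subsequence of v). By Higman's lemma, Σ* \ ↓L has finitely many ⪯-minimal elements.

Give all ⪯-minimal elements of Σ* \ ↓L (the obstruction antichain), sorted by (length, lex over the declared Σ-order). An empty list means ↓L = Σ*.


Antichain: [ee, 33e, 3e3, 3333, e333].

|Q|=26, |F|=6, |δ|=47 (17 ε).
min D↑ (6 st, q0=0, F={5}): 0:3→1,e→2 1:3→3,e→4 2:3→3,e→5 3:3→4,e→5 4:3→5,e→5 5:3→5,e→5.
'ee': |S_i|=[13, 10, 3] end={s0,s14,s9} rej; 2/2 del acc.
'33e': |S_i|=[13, 8, 6, 2] end={s0,s14} — reject; 3/3 del acc.
'3e3': run [13, 8, 3, 2] end={s0,s14} — reject; 3/3 deletions ∈↓L.
'3333': N↓-sim [13, 8, 6, 4, 2] end={s0,s14} — reject; 4/4 single-dels accept.
'e333': N↓-sim [13, 10, 6, 4, 2] end={s0,s14} — reject; 4/4 del acc.
5 obstructions.


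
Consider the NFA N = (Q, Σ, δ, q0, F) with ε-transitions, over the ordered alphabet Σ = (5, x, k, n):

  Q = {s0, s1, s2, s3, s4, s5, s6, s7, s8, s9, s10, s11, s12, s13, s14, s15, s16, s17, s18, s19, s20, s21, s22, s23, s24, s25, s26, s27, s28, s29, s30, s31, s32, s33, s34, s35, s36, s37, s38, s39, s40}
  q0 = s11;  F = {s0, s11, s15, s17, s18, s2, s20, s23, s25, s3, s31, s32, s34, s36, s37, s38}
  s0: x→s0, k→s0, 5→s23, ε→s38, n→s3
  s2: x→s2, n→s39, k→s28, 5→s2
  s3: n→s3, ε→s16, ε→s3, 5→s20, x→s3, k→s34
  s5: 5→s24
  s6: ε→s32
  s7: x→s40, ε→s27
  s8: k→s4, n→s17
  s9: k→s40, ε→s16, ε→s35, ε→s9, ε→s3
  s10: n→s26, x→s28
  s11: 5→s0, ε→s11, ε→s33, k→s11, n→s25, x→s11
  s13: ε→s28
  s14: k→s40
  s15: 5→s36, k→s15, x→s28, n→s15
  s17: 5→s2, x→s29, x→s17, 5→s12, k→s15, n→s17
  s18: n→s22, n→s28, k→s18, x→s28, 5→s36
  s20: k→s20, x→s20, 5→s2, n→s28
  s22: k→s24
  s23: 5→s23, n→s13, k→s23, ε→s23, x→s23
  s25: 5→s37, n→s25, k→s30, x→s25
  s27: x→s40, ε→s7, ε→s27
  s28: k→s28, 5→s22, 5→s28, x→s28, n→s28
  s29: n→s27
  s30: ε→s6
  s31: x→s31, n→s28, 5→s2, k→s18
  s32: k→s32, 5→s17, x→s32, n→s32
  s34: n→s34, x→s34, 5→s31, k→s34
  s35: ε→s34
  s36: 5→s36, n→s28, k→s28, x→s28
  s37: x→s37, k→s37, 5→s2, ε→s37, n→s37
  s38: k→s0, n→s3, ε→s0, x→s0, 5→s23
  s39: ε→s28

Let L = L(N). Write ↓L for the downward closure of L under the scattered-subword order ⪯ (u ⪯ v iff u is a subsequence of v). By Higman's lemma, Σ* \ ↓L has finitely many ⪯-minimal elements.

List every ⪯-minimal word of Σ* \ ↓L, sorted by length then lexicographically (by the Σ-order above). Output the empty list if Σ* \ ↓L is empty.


A = [55n, n55k, nk5kx].

|Q|=41, |F|=16, |δ|=103 (20 ε).
min D↑ (16 st, q0=0, F={7}): 0:5→1,x→0,k→0,n→2 1:5→3,x→1,k→1,n→4 2:5→5,x→2,k→6,n→2 3:5→3,x→3,k→3,n→7 4:5→8,x→4,k→9,n→4 5:5→10,x→5,k→5,n→5 6:5→11,x→6,k→6,n→6 7:5→7,x→7,k→7,n→7 8:5→10,x→8,k→8,n→7 9:5→12,x→9,k→9,n→9 10:5→10,x→10,k→7,n→7 11:5→10,x→11,k→13,n→11 12:5→10,x→12,k→14,n→7 13:5→15,x→7,k→13,n→13 14:5→15,x→7,k→14,n→7 15:5→15,x→7,k→7,n→7.
'55n': |S_i|=[30, 24, 12, 5] end={s13,s22,s24,s28,s39} ∉↓L; 3/3 single-dels accept.
'n55k': |S_i|=[30, 25, 17, 7, 3] end={s22,s24,s28} — reject; 4/4 single-dels accept.
'nk5kx': |S_i|=[30, 25, 21, 15, 6, 3] end={s22,s24,s28} — reject; 5/5 deletions ∈↓L.
3 minimals (antichain).


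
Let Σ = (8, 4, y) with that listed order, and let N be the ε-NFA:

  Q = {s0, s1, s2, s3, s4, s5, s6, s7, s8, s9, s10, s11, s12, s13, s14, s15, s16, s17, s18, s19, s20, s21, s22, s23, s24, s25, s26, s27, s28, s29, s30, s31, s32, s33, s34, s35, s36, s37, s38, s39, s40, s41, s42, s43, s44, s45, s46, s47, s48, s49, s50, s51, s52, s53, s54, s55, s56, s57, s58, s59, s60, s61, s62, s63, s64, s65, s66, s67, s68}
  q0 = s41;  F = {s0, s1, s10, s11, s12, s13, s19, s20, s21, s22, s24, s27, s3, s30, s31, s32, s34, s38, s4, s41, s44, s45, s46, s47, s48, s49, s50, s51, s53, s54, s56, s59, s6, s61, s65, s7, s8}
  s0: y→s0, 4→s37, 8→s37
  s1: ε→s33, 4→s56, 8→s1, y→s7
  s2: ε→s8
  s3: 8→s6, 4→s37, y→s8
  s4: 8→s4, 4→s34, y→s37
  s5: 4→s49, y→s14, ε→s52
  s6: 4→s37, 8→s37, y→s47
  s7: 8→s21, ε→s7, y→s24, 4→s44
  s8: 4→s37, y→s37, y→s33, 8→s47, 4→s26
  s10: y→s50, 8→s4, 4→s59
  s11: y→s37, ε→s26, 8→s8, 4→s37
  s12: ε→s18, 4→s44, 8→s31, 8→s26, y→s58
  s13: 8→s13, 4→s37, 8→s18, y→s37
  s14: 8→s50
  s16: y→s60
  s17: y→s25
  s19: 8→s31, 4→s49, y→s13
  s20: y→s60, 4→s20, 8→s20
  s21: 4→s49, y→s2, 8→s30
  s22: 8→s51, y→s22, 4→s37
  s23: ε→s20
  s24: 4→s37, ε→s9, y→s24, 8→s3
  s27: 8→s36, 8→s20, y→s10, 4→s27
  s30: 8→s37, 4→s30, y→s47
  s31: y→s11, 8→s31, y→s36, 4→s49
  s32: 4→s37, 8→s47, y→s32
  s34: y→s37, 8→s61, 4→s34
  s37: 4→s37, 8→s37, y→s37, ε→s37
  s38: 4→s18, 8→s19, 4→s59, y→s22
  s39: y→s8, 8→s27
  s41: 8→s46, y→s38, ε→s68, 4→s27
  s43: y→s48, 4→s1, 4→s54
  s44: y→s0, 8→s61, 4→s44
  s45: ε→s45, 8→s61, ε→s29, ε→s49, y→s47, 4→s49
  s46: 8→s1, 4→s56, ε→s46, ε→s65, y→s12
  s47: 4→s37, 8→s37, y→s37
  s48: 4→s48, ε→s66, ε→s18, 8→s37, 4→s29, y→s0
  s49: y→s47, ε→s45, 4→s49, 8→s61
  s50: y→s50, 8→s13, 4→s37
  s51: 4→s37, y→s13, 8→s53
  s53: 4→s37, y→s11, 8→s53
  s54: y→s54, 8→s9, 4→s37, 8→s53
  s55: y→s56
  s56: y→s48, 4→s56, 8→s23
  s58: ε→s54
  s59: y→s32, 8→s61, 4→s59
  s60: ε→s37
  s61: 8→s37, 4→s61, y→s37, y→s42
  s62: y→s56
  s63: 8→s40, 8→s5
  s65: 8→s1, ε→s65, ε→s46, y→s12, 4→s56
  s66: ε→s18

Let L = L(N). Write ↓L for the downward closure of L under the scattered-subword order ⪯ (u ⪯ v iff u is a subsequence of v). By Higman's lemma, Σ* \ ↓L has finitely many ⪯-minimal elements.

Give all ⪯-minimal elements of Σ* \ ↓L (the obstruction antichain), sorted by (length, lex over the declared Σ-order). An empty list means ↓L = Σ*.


A = [48y, yy4, 84y8, y8yy, y488, 88y888].

|Q|=69, |F|=37, |δ|=161 (23 ε).
min D↑ (36 st, q0=0, F={17}): 0:8→1,4→2,y→3 1:8→4,4→5,y→6 2:8→7,4→2,y→8 3:8→9,4→10,y→11 4:8→4,4→5,y→12 5:8→7,4→5,y→13 6:8→14,4→15,y→16 7:8→7,4→7,y→17 8:8→18,4→10,y→19 9:8→14,4→20,y→21 10:8→22,4→10,y→23 11:8→24,4→17,y→11 12:8→25,4→15,y→26 13:8→17,4→13,y→27 14:8→14,4→20,y→28 15:8→22,4→15,y→27 16:8→29,4→17,y→16 17:8→17,4→17,y→17 18:8→18,4→30,y→17 19:8→21,4→17,y→19 20:8→22,4→20,y→31 21:8→21,4→17,y→17 22:8→17,4→22,y→17 23:8→31,4→17,y→23 24:8→29,4→17,y→21 25:8→32,4→20,y→33 26:8→34,4→17,y→26 27:8→17,4→17,y→27 28:8→33,4→17,y→17 29:8→29,4→17,y→28 30:8→22,4→30,y→17 31:8→17,4→17,y→17 32:8→17,4→32,y→31 33:8→31,4→17,y→17 34:8→35,4→17,y→33 35:8→17,4→17,y→31.
'48y': |S_i|=[51, 27, 12, 3] end={s37,s42,s60} ∉↓L; 3/3 del acc.
'yy4': run [51, 42, 23, 2] end={s26,s37} rej; 3/3 del acc.
'84y8': run [51, 42, 19, 9, 1] end={s37} ∉↓L; 4/4 single-dels accept.
'y8yy': run [51, 42, 26, 11, 2] end={s33,s37} ∉↓L; 4/4 del acc.
'y488': N↓-sim [51, 42, 17, 4, 1] end={s37} ∉↓L; 4/4 single-dels accept.
'88y888': run [51, 42, 35, 26, 15, 6, 1] end={s37} ∉↓L; 6/6 del acc.
6 minimals (antichain).


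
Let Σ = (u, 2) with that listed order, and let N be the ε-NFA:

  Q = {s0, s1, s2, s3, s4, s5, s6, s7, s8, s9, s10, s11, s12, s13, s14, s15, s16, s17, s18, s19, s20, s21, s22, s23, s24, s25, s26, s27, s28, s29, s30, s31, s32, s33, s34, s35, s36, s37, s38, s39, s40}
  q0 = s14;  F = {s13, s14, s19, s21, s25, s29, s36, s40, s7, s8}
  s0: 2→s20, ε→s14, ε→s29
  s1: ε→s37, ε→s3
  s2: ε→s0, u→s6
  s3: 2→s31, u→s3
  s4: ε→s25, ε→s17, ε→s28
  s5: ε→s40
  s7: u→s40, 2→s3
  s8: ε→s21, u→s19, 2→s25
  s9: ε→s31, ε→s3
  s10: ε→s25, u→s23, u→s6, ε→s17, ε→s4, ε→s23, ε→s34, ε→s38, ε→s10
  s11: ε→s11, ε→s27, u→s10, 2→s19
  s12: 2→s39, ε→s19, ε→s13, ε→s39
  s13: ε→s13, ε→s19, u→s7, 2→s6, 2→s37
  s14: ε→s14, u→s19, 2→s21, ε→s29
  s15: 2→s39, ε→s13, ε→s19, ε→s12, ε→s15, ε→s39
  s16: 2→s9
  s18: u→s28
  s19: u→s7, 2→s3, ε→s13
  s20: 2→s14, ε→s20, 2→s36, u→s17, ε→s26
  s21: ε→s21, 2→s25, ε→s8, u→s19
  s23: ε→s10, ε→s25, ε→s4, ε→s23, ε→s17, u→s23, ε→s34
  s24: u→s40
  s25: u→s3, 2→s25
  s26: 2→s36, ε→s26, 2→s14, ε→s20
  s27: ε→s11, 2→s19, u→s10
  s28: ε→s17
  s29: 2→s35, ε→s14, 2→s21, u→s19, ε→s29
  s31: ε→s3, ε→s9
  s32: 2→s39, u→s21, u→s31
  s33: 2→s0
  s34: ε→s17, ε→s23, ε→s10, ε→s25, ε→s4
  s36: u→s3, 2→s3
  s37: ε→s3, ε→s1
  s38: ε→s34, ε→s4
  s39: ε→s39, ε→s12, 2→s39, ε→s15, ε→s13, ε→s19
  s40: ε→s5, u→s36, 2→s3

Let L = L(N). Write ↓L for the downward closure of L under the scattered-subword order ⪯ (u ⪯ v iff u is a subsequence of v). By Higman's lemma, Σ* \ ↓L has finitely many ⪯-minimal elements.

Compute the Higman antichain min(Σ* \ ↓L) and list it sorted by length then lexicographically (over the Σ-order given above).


A = [u2, 22u, uuuuu].

|Q|=41, |F|=10, |δ|=115 (67 ε).
min D↑ (8 st, q0=0, F={4}): 0:u→1,2→2 1:u→3,2→4 2:u→1,2→5 3:u→6,2→4 4:u→4,2→4 5:u→4,2→5 6:u→7,2→4 7:u→4,2→4.
'u2': N↓-sim [18, 12, 6] end={s1,s3,s31,s37,s6,s9} — reject; 2/2 deletions ∈↓L.
'22u': N↓-sim [18, 16, 7, 3] end={s3,s31,s9} ∉↓L; 3/3 single-dels accept.
'uuuuu': N↓-sim [18, 12, 7, 6, 4, 3] end={s3,s31,s9} ∉↓L; 5/5 deletions ∈↓L.
3 words, ⪯-incomp.


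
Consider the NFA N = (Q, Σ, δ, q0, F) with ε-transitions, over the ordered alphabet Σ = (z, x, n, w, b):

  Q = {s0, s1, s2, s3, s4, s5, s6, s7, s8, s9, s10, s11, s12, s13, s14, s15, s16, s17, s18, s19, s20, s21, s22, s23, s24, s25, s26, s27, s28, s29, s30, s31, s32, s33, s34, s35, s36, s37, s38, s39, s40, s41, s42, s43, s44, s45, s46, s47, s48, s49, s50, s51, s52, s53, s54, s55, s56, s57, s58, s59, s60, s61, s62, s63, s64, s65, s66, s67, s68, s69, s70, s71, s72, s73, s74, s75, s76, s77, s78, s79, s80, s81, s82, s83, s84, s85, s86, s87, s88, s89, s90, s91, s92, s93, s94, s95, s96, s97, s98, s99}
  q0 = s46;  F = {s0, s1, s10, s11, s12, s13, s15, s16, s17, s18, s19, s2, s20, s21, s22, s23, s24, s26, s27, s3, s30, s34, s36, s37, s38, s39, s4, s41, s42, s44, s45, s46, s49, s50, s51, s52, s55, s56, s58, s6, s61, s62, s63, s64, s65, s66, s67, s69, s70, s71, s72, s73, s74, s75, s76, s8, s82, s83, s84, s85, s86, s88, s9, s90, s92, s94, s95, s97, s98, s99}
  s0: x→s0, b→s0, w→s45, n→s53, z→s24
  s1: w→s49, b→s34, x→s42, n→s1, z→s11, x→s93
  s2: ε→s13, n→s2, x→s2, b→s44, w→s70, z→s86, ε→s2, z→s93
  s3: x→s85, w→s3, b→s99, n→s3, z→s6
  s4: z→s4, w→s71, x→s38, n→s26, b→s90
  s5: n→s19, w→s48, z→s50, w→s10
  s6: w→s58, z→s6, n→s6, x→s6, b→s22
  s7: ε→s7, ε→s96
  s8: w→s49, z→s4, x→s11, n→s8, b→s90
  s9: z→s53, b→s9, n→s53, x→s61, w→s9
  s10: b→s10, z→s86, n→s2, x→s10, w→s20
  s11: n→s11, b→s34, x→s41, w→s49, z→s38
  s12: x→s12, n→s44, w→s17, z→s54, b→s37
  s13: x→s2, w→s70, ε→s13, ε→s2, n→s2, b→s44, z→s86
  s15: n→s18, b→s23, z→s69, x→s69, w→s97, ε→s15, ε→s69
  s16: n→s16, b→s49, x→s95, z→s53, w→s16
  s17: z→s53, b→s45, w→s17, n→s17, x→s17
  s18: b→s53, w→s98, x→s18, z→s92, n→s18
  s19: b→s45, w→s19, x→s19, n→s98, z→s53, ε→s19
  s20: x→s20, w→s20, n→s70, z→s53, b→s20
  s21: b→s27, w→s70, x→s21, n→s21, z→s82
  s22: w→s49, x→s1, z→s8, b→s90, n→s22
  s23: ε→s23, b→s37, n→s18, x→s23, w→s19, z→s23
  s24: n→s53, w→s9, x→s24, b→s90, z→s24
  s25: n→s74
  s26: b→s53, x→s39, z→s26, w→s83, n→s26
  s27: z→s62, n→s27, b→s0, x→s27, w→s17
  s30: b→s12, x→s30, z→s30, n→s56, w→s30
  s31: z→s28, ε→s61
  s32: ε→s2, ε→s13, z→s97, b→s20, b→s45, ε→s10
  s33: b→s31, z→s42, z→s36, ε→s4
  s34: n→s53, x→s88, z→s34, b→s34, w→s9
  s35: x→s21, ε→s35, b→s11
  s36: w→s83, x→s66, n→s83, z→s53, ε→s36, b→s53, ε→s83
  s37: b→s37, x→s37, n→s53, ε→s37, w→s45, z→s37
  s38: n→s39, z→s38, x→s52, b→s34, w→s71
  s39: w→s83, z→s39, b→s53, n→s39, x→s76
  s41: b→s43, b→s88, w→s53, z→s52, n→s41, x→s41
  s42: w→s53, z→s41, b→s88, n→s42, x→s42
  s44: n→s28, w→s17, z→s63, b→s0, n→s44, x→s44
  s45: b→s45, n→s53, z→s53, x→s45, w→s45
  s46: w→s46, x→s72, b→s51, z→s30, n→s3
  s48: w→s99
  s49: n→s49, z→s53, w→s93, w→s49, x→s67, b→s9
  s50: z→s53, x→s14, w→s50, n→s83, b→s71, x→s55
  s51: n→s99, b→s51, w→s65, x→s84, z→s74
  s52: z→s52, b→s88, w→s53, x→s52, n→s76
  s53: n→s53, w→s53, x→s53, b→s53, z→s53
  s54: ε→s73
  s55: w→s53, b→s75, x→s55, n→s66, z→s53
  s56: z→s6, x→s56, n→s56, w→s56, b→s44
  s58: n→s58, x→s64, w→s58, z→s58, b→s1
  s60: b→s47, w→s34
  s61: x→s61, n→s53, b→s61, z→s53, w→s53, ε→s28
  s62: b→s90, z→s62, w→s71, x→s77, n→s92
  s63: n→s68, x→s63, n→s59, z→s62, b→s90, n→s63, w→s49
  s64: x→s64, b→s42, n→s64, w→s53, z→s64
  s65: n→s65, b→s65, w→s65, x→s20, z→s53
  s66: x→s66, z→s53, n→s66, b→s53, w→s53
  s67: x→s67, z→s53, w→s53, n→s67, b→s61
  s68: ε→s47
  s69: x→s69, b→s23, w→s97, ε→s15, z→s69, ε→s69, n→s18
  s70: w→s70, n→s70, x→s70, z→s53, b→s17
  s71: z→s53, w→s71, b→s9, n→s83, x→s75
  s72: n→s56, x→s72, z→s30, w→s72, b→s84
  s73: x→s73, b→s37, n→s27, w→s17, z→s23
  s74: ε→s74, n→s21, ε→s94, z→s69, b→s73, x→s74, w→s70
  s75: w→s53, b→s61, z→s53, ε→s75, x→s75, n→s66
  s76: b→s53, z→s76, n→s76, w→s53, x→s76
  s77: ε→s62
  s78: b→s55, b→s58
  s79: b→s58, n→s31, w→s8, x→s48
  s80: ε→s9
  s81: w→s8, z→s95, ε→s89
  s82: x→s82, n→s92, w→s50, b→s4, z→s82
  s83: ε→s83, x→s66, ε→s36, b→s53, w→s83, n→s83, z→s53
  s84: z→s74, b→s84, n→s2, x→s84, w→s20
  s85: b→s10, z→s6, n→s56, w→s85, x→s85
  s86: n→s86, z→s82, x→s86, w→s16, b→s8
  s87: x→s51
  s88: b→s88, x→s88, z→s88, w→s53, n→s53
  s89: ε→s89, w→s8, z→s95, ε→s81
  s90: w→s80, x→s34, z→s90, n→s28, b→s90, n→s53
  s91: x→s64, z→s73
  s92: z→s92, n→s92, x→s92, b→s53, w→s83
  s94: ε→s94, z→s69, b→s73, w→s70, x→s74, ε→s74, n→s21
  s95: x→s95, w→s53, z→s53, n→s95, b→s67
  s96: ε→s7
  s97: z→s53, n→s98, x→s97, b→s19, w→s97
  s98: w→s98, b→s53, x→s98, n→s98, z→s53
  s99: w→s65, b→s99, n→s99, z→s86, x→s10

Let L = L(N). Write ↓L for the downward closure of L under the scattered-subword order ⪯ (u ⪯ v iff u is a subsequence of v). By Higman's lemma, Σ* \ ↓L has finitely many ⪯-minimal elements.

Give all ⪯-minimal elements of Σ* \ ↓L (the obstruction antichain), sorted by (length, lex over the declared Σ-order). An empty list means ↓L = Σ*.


|Q|=100, |F|=70, |δ|=431 (37 ε).
min D↑ (67 st, q0=0, F={26}): 0:z→1,x→2,n→3,w→0,b→4 1:z→1,x→1,n→5,w→1,b→6 2:z→1,x→2,n→5,w→2,b→7 3:z→8,x→9,n→3,w→3,b→10 4:z→11,x→7,n→10,w→12,b→4 5:z→8,x→5,n→5,w→5,b→13 6:z→14,x→6,n→13,w→15,b→16 7:z→11,x→7,n→17,w→18,b→7 8:z→8,x→8,n→8,w→19,b→20 9:z→8,x→9,n→5,w→9,b→21 10:z→22,x→21,n→10,w→12,b→10 11:z→23,x→11,n→24,w→25,b→14 12:z→26,x→18,n→12,w→12,b→12 13:z→27,x→13,n→13,w→15,b→28 14:z→29,x→14,n→30,w→15,b→16 15:z→26,x→15,n→15,w→15,b→31 16:z→16,x→16,n→26,w→31,b→16 17:z→22,x→17,n→17,w→25,b→13 18:z→26,x→18,n→25,w→18,b→18 19:z→19,x→32,n→19,w→19,b→33 20:z→34,x→33,n→20,w→35,b→36 21:z→22,x→21,n→17,w→18,b→21 22:z→37,x→22,n→22,w→38,b→34 23:z→23,x→23,n→39,w→40,b→29 24:z→37,x→24,n→24,w→25,b→30 25:z→26,x→25,n→25,w→25,b→15 26:z→26,x→26,n→26,w→26,b→26 27:z→41,x→27,n→27,w→35,b→36 28:z→42,x→28,n→26,w→31,b→28 29:z→29,x→29,n→39,w→43,b→16 30:z→41,x→30,n→30,w→15,b→28 31:z→26,x→31,n→26,w→31,b→31 32:z→32,x→32,n→32,w→26,b→44 33:z→45,x→44,n→33,w→35,b→46 34:z→47,x→45,n→34,w→35,b→36 35:z→26,x→48,n→35,w→35,b→49 36:z→36,x→46,n→26,w→49,b→36 37:z→37,x→37,n→50,w→51,b→47 38:z→26,x→52,n→38,w→38,b→35 39:z→50,x→39,n→39,w→53,b→26 40:z→26,x→40,n→53,w→40,b→43 41:z→41,x→41,n→50,w→54,b→36 42:z→42,x→42,n→26,w→49,b→36 43:z→26,x→43,n→53,w→43,b→31 44:z→55,x→44,n→44,w→26,b→56 45:z→57,x→55,n→45,w→35,b→46 46:z→46,x→56,n→26,w→49,b→46 47:z→47,x→57,n→58,w→54,b→36 48:z→26,x→48,n→48,w→26,b→59 49:z→26,x→59,n→26,w→49,b→49 50:z→50,x→50,n→50,w→60,b→26 51:z→26,x→61,n→60,w→51,b→54 52:z→26,x→52,n→52,w→26,b→48 53:z→26,x→53,n→53,w→53,b→26 54:z→26,x→62,n→60,w→54,b→49 55:z→63,x→55,n→55,w→26,b→56 56:z→56,x→56,n→26,w→26,b→56 57:z→57,x→63,n→64,w→54,b→46 58:z→58,x→64,n→58,w→60,b→26 59:z→26,x→59,n→26,w→26,b→59 60:z→26,x→65,n→60,w→60,b→26 61:z→26,x→61,n→65,w→26,b→62 62:z→26,x→62,n→65,w→26,b→59 63:z→63,x→63,n→66,w→26,b→56 64:z→64,x→66,n→64,w→60,b→26 65:z→26,x→65,n→65,w→26,b→26 66:z→66,x→66,n→66,w→26,b→26.
'bwz': |S_i|=[81, 72, 26, 1] end={s53} rej; 3/3 del acc.
'zbbn': |S_i|=[81, 69, 50, 13, 2] end={s28,s53} — reject; 4/4 del acc.
'xnbbn': run [81, 76, 59, 42, 12, 2] end={s28,s53} rej; 5/5 single-dels accept.
'nzwxw': N↓-sim [81, 65, 47, 31, 17, 1] end={s53} ∉↓L; 5/5 single-dels accept.
'bzznb': |S_i|=[81, 72, 59, 36, 11, 1] end={s53} — reject; 5/5 deletions ∈↓L.
'nzbxxw': N↓-sim [81, 65, 47, 29, 23, 13, 1] end={s53} ∉↓L; 6/6 single-dels accept.
6 minimals (antichain).

Antichain: [bwz, zbbn, xnbbn, nzwxw, bzznb, nzbxxw].


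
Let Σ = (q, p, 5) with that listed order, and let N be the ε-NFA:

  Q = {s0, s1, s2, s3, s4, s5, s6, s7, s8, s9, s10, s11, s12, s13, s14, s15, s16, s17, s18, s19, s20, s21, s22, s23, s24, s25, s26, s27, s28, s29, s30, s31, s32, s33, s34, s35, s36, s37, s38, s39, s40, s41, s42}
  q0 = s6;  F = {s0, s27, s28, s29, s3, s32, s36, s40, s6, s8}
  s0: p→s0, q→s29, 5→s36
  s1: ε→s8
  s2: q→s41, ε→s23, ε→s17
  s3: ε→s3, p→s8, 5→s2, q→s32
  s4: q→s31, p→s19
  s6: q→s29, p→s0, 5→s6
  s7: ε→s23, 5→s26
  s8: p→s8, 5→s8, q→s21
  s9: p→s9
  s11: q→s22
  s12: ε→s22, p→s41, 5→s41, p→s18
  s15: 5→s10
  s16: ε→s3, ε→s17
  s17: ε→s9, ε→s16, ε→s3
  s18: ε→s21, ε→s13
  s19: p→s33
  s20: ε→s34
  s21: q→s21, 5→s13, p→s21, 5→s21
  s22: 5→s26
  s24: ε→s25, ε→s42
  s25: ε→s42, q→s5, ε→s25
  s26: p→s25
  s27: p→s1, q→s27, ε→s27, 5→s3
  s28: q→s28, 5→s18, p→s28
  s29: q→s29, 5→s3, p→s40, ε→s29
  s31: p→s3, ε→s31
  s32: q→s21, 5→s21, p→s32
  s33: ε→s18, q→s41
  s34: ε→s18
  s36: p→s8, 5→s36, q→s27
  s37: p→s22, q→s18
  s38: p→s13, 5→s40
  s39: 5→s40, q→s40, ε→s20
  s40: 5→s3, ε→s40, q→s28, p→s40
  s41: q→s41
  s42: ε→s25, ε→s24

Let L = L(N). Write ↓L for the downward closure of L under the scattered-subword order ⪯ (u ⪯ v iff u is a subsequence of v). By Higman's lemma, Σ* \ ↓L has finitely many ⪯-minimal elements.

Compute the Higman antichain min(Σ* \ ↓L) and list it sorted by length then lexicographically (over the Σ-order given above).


|Q|=43, |F|=10, |δ|=84 (27 ε).
min D↑ (11 st, q0=0, F={10}): 0:q→1,p→2,5→0 1:q→1,p→3,5→4 2:q→1,p→2,5→5 3:q→6,p→3,5→4 4:q→7,p→8,5→4 5:q→9,p→8,5→5 6:q→6,p→6,5→10 7:q→10,p→7,5→10 8:q→10,p→8,5→8 9:q→9,p→8,5→4 10:q→10,p→10,5→10 [Hopcroft].
'qpq5': N↓-sim [20, 17, 15, 6, 3] end={s13,s18,s21} ∉↓L; 4/4 single-dels accept.
'q5qq': run [20, 17, 12, 4, 3] end={s13,s21,s41} — reject; 4/4 del acc.
'q5q5': run [20, 17, 12, 4, 2] end={s13,s21} rej; 4/4 single-dels accept.
'q5pq': |S_i|=[20, 17, 12, 5, 2] end={s13,s21} rej; 4/4 deletions ∈↓L.
'p5pq': |S_i|=[20, 19, 15, 6, 2] end={s13,s21} — reject; 4/4 deletions ∈↓L.
5 words, ⪯-incomp.

min(Σ*\↓L) = [qpq5, q5qq, q5q5, q5pq, p5pq].


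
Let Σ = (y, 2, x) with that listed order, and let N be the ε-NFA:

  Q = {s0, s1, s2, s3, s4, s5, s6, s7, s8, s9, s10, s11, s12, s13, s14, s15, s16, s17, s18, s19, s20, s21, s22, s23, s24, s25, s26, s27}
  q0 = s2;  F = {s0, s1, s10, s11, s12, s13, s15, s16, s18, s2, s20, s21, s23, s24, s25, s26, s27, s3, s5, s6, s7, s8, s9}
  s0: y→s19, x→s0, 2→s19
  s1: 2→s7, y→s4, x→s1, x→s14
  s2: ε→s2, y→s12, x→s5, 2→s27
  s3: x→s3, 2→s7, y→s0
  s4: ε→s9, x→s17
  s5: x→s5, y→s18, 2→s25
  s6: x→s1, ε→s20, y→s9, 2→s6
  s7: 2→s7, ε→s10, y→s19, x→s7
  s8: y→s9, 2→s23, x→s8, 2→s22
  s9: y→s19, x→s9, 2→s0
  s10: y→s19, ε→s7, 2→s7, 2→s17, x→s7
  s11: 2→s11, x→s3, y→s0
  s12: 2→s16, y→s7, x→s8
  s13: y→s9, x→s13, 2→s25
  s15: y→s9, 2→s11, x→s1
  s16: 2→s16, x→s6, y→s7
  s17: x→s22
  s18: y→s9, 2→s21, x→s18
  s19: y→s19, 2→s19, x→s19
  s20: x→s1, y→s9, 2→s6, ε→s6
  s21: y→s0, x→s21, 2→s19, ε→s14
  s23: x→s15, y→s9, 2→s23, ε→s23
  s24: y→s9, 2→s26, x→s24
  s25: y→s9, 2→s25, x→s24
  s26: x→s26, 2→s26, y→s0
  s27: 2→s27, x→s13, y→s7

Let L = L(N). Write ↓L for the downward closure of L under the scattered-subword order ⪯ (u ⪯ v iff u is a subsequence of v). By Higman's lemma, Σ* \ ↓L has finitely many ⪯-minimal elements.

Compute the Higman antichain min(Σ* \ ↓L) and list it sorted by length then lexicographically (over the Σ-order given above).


min(Σ*\↓L) = [yyy, 2yy, xy22, y2xx2y, x2x2y2].

|Q|=28, |F|=23, |δ|=85 (8 ε).
min D↑ (22 st, q0=0, F={10}): 0:y→1,2→2,x→3 1:y→4,2→5,x→6 2:y→4,2→2,x→7 3:y→8,2→9,x→3 4:y→10,2→4,x→4 5:y→4,2→5,x→11 6:y→12,2→13,x→6 7:y→12,2→9,x→7 8:y→12,2→14,x→8 9:y→12,2→9,x→15 10:y→10,2→10,x→10 11:y→12,2→11,x→16 12:y→10,2→17,x→12 13:y→12,2→13,x→18 14:y→17,2→10,x→14 15:y→12,2→19,x→15 16:y→12,2→4,x→16 17:y→10,2→10,x→17 18:y→12,2→20,x→16 19:y→17,2→19,x→19 20:y→17,2→20,x→21 21:y→17,2→4,x→21 [Hopcroft].
'yyy': |S_i|=[28, 21, 8, 1] end={s19} rej; 3/3 deletions ∈↓L.
'2yy': N↓-sim [28, 23, 8, 1] end={s19} ∉↓L; 3/3 del acc.
'xy22': N↓-sim [28, 24, 9, 4, 1] end={s19} ∉↓L; 4/4 del acc.
'y2xx2y': run [28, 21, 18, 16, 12, 6, 1] end={s19} — reject; 6/6 del acc.
'x2x2y2': run [28, 24, 20, 16, 9, 2, 1] end={s19} — reject; 6/6 single-dels accept.
5 obstructions.


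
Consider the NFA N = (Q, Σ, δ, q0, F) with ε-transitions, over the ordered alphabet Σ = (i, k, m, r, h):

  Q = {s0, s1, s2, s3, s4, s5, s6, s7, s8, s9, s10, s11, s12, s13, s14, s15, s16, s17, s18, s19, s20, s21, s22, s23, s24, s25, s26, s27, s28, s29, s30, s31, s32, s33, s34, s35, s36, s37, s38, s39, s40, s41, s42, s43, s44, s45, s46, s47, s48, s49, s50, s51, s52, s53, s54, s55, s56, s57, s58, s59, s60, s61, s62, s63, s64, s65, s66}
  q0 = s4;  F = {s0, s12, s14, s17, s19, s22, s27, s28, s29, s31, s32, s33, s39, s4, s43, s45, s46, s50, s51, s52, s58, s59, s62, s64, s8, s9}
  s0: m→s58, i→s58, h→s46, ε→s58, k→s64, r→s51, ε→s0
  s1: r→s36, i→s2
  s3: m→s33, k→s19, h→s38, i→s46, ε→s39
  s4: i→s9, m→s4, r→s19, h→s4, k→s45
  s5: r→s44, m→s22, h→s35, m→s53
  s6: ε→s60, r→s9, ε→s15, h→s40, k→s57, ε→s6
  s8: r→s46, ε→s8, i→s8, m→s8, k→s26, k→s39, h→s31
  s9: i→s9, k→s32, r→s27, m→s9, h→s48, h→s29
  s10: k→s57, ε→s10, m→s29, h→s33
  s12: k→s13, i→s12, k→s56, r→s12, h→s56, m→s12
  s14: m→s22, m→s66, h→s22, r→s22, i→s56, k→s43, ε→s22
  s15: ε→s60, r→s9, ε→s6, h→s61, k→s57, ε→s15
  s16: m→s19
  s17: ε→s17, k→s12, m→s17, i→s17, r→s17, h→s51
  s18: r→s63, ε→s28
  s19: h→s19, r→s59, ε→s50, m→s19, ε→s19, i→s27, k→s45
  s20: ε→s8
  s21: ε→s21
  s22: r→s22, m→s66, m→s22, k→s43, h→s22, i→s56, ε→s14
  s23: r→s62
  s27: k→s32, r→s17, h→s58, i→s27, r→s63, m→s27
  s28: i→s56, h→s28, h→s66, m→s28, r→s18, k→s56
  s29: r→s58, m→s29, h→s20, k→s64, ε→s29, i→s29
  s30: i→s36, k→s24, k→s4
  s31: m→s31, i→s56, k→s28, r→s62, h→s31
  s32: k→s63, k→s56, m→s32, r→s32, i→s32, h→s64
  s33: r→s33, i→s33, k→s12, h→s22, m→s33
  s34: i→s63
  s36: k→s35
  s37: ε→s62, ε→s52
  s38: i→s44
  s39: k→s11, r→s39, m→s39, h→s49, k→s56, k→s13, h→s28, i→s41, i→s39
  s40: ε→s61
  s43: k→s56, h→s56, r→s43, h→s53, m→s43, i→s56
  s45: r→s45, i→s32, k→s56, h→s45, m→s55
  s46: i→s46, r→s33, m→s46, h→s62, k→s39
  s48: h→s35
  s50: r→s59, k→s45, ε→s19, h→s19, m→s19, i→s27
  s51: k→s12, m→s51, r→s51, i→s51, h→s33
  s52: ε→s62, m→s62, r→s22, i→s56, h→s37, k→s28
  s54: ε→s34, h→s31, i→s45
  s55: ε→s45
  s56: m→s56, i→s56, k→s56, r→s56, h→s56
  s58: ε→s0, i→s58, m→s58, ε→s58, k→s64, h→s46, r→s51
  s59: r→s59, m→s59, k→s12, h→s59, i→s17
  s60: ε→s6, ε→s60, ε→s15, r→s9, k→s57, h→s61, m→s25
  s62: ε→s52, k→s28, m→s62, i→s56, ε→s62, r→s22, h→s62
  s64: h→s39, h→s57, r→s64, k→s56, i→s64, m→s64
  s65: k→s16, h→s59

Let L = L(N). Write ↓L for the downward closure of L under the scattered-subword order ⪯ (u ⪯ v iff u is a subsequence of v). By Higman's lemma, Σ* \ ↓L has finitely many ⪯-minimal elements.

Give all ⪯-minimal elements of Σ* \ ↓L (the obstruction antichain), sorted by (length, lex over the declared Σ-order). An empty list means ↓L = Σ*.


Antichain: [kk, rrkh, ihhhi].

|Q|=67, |F|=26, |δ|=220 (34 ε).
min D↑ (23 st, q0=0, F={7}): 0:i→1,k→2,m→0,r→3,h→0 1:i→1,k→4,m→1,r→5,h→6 2:i→4,k→7,m→2,r→2,h→2 3:i→5,k→2,m→3,r→8,h→3 4:i→4,k→7,m→4,r→4,h→9 5:i→5,k→4,m→5,r→10,h→11 6:i→6,k→9,m→6,r→11,h→12 7:i→7,k→7,m→7,r→7,h→7 8:i→10,k→13,m→8,r→8,h→8 9:i→9,k→7,m→9,r→9,h→14 10:i→10,k→13,m→10,r→10,h→15 11:i→11,k→9,m→11,r→15,h→16 12:i→12,k→14,m→12,r→16,h→17 13:i→13,k→7,m→13,r→13,h→7 14:i→14,k→7,m→14,r→14,h→18 15:i→15,k→13,m→15,r→15,h→19 16:i→16,k→14,m→16,r→19,h→20 17:i→7,k→18,m→17,r→20,h→17 18:i→7,k→7,m→18,r→18,h→18 19:i→19,k→13,m→19,r→19,h→21 20:i→7,k→18,m→20,r→21,h→20 21:i→7,k→22,m→21,r→21,h→21 22:i→7,k→7,m→22,r→22,h→7 (ε-aug+det+¬).
'kk': run [42, 19, 4] end={s11,s13,s56,s63} — reject; 2/2 del acc.
'rrkh': N↓-sim [42, 33, 24, 7, 2] end={s53,s56} — reject; 4/4 deletions ∈↓L.
'ihhhi': run [42, 36, 32, 26, 14, 1] end={s56} — reject; 5/5 del acc.
3 minimals (antichain).


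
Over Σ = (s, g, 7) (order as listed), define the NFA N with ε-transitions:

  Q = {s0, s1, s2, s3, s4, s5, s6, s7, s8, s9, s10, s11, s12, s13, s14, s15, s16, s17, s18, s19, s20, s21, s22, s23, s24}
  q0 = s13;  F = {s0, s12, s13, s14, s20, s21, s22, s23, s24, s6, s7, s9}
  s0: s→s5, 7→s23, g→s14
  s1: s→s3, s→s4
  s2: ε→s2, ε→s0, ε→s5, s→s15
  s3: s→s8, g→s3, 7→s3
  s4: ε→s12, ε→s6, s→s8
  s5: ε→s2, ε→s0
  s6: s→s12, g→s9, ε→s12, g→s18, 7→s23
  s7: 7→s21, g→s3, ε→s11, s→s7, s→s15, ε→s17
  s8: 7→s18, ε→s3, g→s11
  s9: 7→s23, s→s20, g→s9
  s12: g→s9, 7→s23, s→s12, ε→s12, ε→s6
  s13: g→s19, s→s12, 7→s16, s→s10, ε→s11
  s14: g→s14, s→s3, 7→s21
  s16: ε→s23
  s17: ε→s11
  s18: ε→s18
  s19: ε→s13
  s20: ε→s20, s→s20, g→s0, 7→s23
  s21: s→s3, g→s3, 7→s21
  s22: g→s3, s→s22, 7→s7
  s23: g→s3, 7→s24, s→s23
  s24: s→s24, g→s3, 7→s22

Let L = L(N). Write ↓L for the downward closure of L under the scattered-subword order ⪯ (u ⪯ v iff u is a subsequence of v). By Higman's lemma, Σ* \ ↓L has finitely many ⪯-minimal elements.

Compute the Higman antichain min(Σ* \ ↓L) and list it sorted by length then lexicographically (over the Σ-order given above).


A = [7g, sgsggs, 77777s].

|Q|=25, |F|=12, |δ|=67 (19 ε).
min D↑ (12 st, q0=0, F={4}): 0:s→1,g→0,7→2 1:s→1,g→3,7→2 2:s→2,g→4,7→5 3:s→6,g→3,7→2 4:s→4,g→4,7→4 5:s→5,g→4,7→7 6:s→6,g→8,7→2 7:s→7,g→4,7→9 8:s→8,g→10,7→2 9:s→9,g→4,7→11 10:s→4,g→10,7→11 11:s→4,g→4,7→11.
'7g': |S_i|=[23, 12, 4] end={s11,s18,s3,s8} rej; 2/2 deletions ∈↓L.
'sgsggs': |S_i|=[23, 20, 17, 16, 15, 6, 4] end={s11,s18,s3,s8} — reject; 6/6 del acc.
'77777s': N↓-sim [23, 12, 10, 9, 8, 5, 4] end={s11,s18,s3,s8} ∉↓L; 6/6 del acc.
3 minimals (antichain).


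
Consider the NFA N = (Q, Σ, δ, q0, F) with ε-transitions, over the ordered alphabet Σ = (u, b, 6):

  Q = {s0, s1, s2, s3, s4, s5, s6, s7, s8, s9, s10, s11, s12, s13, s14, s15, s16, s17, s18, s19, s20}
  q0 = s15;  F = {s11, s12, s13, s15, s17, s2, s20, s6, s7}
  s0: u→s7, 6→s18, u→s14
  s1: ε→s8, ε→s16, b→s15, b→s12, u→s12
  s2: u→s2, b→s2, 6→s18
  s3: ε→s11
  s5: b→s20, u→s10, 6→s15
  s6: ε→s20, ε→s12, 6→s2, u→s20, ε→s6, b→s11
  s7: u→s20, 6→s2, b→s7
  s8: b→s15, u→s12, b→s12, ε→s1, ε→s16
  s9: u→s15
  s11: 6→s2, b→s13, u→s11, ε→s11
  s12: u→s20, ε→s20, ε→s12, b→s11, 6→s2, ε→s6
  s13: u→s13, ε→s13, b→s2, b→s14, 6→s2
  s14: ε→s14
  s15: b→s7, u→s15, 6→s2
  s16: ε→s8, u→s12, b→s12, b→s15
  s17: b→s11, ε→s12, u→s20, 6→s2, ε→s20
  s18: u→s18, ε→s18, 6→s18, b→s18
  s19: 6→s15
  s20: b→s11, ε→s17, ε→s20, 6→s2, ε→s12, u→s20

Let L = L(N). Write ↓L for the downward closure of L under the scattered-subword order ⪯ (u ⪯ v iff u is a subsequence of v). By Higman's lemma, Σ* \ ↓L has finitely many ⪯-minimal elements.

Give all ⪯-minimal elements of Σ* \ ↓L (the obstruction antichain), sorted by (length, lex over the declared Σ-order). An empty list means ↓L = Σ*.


Antichain: [66, bubbb6].

|Q|=21, |F|=9, |δ|=69 (21 ε).
min D↑ (7 st, q0=0, F={4}): 0:u→0,b→1,6→2 1:u→3,b→1,6→2 2:u→2,b→2,6→4 3:u→3,b→5,6→2 4:u→4,b→4,6→4 5:u→5,b→6,6→2 6:u→6,b→2,6→2 [Hopcroft].
'66': |S_i|=[11, 2, 1] end={s18} ∉↓L; 2/2 single-dels accept.
'bubbb6': run [11, 10, 9, 5, 4, 3, 1] end={s18} — reject; 6/6 single-dels accept.
2 obstructions.


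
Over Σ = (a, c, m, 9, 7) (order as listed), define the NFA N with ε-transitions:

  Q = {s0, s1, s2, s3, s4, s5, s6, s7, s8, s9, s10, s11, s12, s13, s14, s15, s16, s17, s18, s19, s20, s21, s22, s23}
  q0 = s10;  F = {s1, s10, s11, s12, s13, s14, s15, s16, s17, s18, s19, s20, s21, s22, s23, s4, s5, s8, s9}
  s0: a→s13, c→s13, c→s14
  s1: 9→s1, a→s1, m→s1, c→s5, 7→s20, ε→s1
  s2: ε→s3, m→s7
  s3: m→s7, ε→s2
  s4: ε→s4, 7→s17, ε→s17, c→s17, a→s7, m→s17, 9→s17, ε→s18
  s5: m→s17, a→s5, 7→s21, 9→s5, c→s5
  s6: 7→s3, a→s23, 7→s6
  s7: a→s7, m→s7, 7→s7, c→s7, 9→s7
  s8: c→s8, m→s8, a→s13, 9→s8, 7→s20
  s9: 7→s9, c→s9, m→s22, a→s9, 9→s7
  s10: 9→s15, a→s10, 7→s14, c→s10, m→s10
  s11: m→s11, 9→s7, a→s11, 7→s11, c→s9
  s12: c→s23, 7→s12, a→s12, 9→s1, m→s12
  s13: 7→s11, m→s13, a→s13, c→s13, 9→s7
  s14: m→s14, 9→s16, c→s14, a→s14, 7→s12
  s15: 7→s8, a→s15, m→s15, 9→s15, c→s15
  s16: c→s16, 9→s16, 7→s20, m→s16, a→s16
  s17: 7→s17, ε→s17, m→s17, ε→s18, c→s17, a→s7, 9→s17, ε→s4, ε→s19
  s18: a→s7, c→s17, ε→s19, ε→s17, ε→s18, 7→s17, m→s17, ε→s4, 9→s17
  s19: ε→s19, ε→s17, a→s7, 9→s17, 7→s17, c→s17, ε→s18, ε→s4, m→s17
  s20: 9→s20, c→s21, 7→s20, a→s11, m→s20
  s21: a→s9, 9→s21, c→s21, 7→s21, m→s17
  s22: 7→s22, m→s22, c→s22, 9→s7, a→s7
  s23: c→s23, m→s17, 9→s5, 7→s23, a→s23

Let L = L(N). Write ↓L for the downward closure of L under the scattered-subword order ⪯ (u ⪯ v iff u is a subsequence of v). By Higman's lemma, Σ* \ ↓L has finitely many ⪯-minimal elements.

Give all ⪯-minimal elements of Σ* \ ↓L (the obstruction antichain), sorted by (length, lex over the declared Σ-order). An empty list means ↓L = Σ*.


|Q|=24, |F|=19, |δ|=126 (18 ε).
min D↑ (17 st, q0=0, F={10}): 0:a→0,c→0,m→0,9→1,7→2 1:a→1,c→1,m→1,9→1,7→3 2:a→2,c→2,m→2,9→4,7→5 3:a→6,c→3,m→3,9→3,7→7 4:a→4,c→4,m→4,9→4,7→7 5:a→5,c→8,m→5,9→9,7→5 6:a→6,c→6,m→6,9→10,7→11 7:a→11,c→12,m→7,9→7,7→7 8:a→8,c→8,m→13,9→14,7→8 9:a→9,c→14,m→9,9→9,7→7 10:a→10,c→10,m→10,9→10,7→10 11:a→11,c→15,m→11,9→10,7→11 12:a→15,c→12,m→13,9→12,7→12 13:a→10,c→13,m→13,9→13,7→13 14:a→14,c→14,m→13,9→14,7→12 15:a→15,c→15,m→16,9→10,7→15 16:a→10,c→16,m→16,9→10,7→16.
'97a9': N↓-sim [20, 16, 12, 5, 1] end={s7} — reject; 4/4 single-dels accept.
'77cma': |S_i|=[20, 18, 14, 10, 6, 1] end={s7} — reject; 5/5 single-dels accept.
2 obstructions.

Antichain: [97a9, 77cma].


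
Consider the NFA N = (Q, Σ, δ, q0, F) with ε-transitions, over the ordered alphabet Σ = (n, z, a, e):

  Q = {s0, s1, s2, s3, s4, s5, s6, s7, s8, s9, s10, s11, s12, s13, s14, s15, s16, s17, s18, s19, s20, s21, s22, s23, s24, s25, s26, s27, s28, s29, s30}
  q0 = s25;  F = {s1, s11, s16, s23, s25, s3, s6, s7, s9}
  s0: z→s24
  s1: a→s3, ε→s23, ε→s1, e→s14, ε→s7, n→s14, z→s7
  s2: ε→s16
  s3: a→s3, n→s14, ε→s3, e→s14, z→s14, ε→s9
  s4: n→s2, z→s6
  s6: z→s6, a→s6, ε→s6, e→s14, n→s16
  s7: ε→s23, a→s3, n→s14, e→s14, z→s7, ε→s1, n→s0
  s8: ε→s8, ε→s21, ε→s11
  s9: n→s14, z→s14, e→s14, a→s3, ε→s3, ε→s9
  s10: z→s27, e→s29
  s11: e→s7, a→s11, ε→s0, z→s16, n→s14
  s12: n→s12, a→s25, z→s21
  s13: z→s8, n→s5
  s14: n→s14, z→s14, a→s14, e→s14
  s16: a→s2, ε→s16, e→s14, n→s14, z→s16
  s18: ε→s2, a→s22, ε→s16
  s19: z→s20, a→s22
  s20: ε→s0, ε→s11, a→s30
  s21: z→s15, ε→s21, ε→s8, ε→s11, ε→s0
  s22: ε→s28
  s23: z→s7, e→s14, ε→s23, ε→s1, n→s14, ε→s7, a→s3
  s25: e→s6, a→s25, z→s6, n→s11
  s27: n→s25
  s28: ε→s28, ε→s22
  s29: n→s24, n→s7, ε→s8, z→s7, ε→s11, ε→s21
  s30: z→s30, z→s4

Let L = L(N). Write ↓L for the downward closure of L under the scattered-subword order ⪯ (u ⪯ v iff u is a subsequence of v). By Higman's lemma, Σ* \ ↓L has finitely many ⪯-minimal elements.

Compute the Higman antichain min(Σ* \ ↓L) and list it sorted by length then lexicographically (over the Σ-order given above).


|Q|=31, |F|=9, |δ|=95 (33 ε).
min D↑ (7 st, q0=0, F={3}): 0:n→1,z→2,a→0,e→2 1:n→3,z→4,a→1,e→5 2:n→4,z→2,a→2,e→3 3:n→3,z→3,a→3,e→3 4:n→3,z→4,a→4,e→3 5:n→3,z→5,a→6,e→3 6:n→3,z→3,a→6,e→3.
'nn': run [13, 11, 3] end={s0,s14,s24} ∉↓L; 2/2 del acc.
'ze': |S_i|=[13, 11, 1] end={s14} ∉↓L; 2/2 single-dels accept.
'ee': run [13, 11, 1] end={s14} rej; 2/2 del acc.
'neaz': run [13, 11, 8, 3, 1] end={s14} ∉↓L; 4/4 del acc.
4 minimals (antichain).

Antichain: [nn, ze, ee, neaz].


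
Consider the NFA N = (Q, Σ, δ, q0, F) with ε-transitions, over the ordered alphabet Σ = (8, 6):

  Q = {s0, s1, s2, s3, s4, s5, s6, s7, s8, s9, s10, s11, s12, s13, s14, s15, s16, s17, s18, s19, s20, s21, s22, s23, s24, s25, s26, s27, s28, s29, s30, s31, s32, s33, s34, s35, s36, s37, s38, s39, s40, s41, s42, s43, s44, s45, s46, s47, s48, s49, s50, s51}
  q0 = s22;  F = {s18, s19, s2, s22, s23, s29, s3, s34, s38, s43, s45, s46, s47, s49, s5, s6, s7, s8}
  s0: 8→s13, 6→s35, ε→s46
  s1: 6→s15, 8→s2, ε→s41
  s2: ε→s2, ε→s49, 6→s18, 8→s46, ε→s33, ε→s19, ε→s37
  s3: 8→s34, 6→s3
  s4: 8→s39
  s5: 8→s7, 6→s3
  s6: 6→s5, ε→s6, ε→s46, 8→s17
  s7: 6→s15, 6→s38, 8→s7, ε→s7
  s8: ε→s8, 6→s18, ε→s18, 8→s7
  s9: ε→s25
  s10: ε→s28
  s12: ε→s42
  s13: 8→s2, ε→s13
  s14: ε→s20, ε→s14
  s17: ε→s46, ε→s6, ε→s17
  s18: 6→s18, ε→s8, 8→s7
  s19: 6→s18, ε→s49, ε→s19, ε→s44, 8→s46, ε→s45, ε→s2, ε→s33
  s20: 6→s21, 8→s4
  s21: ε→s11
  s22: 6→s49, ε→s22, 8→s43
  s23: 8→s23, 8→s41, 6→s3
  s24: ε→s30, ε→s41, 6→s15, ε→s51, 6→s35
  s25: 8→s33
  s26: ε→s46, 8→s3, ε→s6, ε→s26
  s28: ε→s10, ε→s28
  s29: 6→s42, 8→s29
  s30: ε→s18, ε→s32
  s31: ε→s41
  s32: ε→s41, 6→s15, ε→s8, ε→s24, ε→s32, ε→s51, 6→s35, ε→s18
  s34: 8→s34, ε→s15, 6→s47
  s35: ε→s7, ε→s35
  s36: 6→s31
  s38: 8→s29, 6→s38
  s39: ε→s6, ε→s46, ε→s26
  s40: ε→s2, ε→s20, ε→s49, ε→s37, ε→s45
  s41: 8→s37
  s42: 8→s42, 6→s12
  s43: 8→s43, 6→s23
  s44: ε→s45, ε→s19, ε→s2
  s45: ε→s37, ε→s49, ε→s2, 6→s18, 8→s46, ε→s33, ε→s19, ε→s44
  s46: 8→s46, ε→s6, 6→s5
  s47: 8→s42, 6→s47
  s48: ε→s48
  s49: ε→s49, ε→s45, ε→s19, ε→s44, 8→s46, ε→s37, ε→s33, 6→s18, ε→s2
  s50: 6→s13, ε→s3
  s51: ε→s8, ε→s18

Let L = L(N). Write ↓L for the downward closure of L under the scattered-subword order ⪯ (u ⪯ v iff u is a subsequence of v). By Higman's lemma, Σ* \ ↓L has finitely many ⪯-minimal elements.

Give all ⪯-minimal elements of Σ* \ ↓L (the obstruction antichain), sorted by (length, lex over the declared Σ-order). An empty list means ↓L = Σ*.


|Q|=52, |F|=18, |δ|=136 (79 ε).
min D↑ (14 st, q0=0, F={13}): 0:8→1,6→2 1:8→1,6→3 2:8→4,6→5 3:8→3,6→6 4:8→4,6→7 5:8→8,6→5 6:8→9,6→6 7:8→8,6→6 8:8→8,6→10 9:8→9,6→11 10:8→12,6→10 11:8→13,6→11 12:8→12,6→13 13:8→13,6→13 [Hopcroft].
'866868': N↓-sim [26, 17, 13, 8, 6, 3, 2] end={s12,s42} rej; 6/6 single-dels accept.
'668686': run [26, 24, 12, 8, 6, 3, 2] end={s12,s42} ∉↓L; 6/6 del acc.
2 minimals (antichain).

A = [866868, 668686].
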